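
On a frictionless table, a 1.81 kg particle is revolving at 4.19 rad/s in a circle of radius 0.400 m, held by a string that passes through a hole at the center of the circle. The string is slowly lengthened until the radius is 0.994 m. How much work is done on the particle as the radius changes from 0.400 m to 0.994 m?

The constraining force is radial, so m r² ω about the center is conserved.
ω₂ = ω₁ (r₁/r₂)² = (4.19)(0.400/0.994)² = 0.6785 rad/s.
W = ΔKE = ½m(v₂² − v₁²) = -2.130 J.

W ≈ -2.13 J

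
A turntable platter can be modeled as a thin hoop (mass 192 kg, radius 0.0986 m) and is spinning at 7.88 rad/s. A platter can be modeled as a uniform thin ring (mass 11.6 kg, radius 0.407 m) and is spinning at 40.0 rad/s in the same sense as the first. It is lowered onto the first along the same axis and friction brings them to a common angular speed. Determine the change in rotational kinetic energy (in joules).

ΔKE ≈ -488 J

No external torque acts about the common axis, so total angular momentum is conserved.
Moments of inertia: I_A = (192)(0.0986)² = 1.867 kg·m²; I_B = (11.6)(0.407)² = 1.922 kg·m².
Taking A's sense as positive: L = (1.867)(7.88) + (1.922)(40.0) = 91.57 kg·m²·rad/s.
Combined I = 1.867 + 1.922 = 3.788 kg·m².
ω_f = L / I = 91.57 / 3.788 = 24.17 rad/s.
KE_i = ½ΣIω² = 1595 J; KE_f = ½(3.788)(24.17)² = 1107 J.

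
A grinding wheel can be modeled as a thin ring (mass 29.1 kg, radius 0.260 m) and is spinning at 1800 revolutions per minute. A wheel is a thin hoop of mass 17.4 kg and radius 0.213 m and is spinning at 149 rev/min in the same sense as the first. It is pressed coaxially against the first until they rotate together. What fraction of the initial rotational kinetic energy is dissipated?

fraction ≈ 0.240

No external torque acts about the common axis, so total angular momentum is conserved.
Moments of inertia: I_A = (29.1)(0.260)² = 1.967 kg·m²; I_B = (17.4)(0.213)² = 0.7894 kg·m².
Taking A's sense as positive: L = (1.967)(1800) + (0.7894)(149) = 3659 kg·m²·rpm.
Combined I = 1.967 + 0.7894 = 2.757 kg·m².
ω_f = L / I = 3659 / 2.757 = 1327 rpm.
KE_i = ½ΣIω² = 35040 J; KE_f = ½(2.757)(139.0)² = 26620 J.
Fraction dissipated = (KE_i − KE_f)/KE_i = 0.2403.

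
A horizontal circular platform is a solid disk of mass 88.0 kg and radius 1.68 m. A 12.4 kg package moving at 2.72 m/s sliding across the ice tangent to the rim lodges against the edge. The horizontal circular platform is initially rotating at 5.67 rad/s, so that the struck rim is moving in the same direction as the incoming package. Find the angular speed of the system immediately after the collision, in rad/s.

The axle reaction passes through the central axle and exerts no torque about it; angular momentum about the central axle is conserved through the impact.
I_p = ½(88.0)(1.68)² = 124.2 kg·m². Taking the sense of the package's angular momentum as positive, L_{package} = m v R = (12.4)(2.72)(1.68) = 56.66 kg·m²/s.
L_i = +I_p ω_p + m v R = +(124.2)(5.67) + 56.66 = 760.8 kg·m²/s.
After sticking, I_f = I_p + m R² = 124.2 + (12.4)(1.68)² = 159.2 kg·m².
ω_f = L_i / I_f = 760.8 / 159.2 = 4.779 rad/s.

|ω_f| ≈ 4.78 rad/s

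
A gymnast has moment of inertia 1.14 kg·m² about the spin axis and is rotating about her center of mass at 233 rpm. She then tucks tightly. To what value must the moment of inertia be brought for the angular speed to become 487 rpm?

I₂ ≈ 0.545 kg·m²

With no external torque about the axis, L is conserved: I₁ω₁ = I₂ω₂.
I₂ = I₁ω₁ / ω₂ = (1.14)(233) / (487) = 0.5454 kg·m².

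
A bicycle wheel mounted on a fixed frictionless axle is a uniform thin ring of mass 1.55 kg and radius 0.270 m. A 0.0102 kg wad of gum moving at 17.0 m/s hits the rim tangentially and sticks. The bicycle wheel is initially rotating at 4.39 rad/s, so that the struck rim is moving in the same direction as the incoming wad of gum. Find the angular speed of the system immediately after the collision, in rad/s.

About the axle the impulsive forces during the collision are internal, so angular momentum about that axis is conserved.
I_p = (1.55)(0.270)² = 0.1130 kg·m². Taking the sense of the wad of gum's angular momentum as positive, L_{wad} = m v R = (0.0102)(17.0)(0.270) = 0.04682 kg·m²/s.
L_i = +I_p ω_p + m v R = +(0.1130)(4.39) + 0.04682 = 0.5429 kg·m²/s.
After sticking, I_f = I_p + m R² = 0.1130 + (0.0102)(0.270)² = 0.1137 kg·m².
ω_f = L_i / I_f = 0.5429 / 0.1137 = 4.773 rad/s.

|ω_f| ≈ 4.77 rad/s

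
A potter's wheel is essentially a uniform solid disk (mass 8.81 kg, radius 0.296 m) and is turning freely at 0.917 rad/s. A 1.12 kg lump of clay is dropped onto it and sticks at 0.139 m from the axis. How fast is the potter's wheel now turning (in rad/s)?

ω_f ≈ 0.868 rad/s

The added mass arrives with no angular momentum about the axis, and any external torque about the axis is negligible, so the system's angular momentum is conserved.
I_p = ½(8.81)(0.296)² = 0.3859 kg·m².
Added inertia Σmr² = (1.12)(0.139)² = 0.02164 kg·m²; I_f = 0.3859 + 0.02164 = 0.4076 kg·m².
ω_f = I_p ω_i / I_f = (0.3859)(0.917) / 0.4076 = 0.8683 rad/s.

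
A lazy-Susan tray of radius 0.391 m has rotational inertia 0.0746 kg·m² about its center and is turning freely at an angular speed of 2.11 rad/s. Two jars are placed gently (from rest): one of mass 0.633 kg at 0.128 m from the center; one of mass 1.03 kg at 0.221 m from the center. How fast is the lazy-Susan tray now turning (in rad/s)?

The added mass arrives with no angular momentum about the center, and any external torque about the center is negligible, so the system's angular momentum is conserved.
Added inertia Σmr² = (0.633)(0.128)² + (1.03)(0.221)² = 0.06068 kg·m²; I_f = 0.07460 + 0.06068 = 0.1353 kg·m².
ω_f = I_p ω_i / I_f = (0.07460)(2.11) / 0.1353 = 1.164 rad/s.

ω_f ≈ 1.16 rad/s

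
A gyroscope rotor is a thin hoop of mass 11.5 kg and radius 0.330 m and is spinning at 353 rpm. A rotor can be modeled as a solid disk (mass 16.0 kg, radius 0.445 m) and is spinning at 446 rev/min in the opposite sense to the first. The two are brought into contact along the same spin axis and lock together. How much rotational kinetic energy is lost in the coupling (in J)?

No external torque acts about the common axis, so total angular momentum is conserved.
Moments of inertia: I_A = (11.5)(0.330)² = 1.252 kg·m²; I_B = ½(16.0)(0.445)² = 1.584 kg·m².
Taking A's sense as positive: L = (1.252)(353) − (1.584)(446) = -264.5 kg·m²·rpm.
Combined I = 1.252 + 1.584 = 2.837 kg·m².
ω_f = L / I = -264.5 / 2.837 = -93.24 rpm.
KE_i = ½ΣIω² = 2584 J; KE_f = ½(2.837)(9.764)² = 135.2 J.

ΔKE lost ≈ 2450 J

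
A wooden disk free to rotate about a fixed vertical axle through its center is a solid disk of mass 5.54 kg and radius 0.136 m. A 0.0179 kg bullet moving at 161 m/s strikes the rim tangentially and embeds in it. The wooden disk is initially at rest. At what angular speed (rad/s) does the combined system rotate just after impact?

|ω_f| ≈ 7.60 rad/s

About the axle the impulsive forces during the collision are internal, so angular momentum about that axis is conserved.
I_p = ½(5.54)(0.136)² = 0.05123 kg·m². Taking the sense of the bullet's angular momentum as positive, L_{bullet} = m v R = (0.0179)(161)(0.136) = 0.3919 kg·m²/s.
L_i = 0 + 0.3919 = 0.3919 kg·m²/s.
After sticking, I_f = I_p + m R² = 0.05123 + (0.0179)(0.136)² = 0.05156 kg·m².
ω_f = L_i / I_f = 0.3919 / 0.05156 = 7.601 rad/s.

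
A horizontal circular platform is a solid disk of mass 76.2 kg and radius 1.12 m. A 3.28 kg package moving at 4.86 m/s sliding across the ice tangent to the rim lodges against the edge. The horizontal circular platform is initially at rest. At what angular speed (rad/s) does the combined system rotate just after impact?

The axle reaction passes through the central axle and exerts no torque about it; angular momentum about the central axle is conserved through the impact.
I_p = ½(76.2)(1.12)² = 47.79 kg·m². Taking the sense of the package's angular momentum as positive, L_{package} = m v R = (3.28)(4.86)(1.12) = 17.85 kg·m²/s.
L_i = 0 + 17.85 = 17.85 kg·m²/s.
After sticking, I_f = I_p + m R² = 47.79 + (3.28)(1.12)² = 51.91 kg·m².
ω_f = L_i / I_f = 17.85 / 51.91 = 0.3440 rad/s.

|ω_f| ≈ 0.344 rad/s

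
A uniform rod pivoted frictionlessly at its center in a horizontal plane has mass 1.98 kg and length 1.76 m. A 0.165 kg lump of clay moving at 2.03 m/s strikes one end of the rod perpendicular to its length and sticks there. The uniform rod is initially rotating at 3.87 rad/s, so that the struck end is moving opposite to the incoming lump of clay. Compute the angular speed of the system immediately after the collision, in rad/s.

|ω_f| ≈ 2.63 rad/s

About the pivot the impulsive forces during the collision are internal, so angular momentum about that axis is conserved.
I_p = (1/12)(1.98)(1.76)² = 0.5111 kg·m². Taking the sense of the lump of clay's angular momentum as positive, L_{lump} = m v R = (0.165)(2.03)(1.76/2) = 0.2948 kg·m²/s.
L_i = −I_p ω_p + m v R = −(0.5111)(3.87) + 0.2948 = -1.683 kg·m²/s.
After sticking, I_f = I_p + m R² = 0.5111 + (0.165)(1.76/2)² = 0.6389 kg·m².
ω_f = L_i / I_f = -1.683 / 0.6389 = -2.635 rad/s.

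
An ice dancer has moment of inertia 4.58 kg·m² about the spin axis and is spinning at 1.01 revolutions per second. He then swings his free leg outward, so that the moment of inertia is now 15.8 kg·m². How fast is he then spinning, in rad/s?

No external torque acts about the spin axis, so angular momentum is conserved.
ω₂ = I₁ω₁ / I₂ = (4.580)(1.01 rev/s) / (15.80) = 0.2928 rev/s = 1.840 rad/s.

ω₂ ≈ 1.84 rad/s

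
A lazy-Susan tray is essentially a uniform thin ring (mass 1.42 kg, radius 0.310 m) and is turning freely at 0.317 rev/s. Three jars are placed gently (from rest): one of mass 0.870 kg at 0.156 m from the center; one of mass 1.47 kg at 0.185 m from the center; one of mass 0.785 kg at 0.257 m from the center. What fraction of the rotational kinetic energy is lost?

fraction ≈ 0.475

No external torque acts about the center; L_before = L_after.
I_p = (1.42)(0.310)² = 0.1365 kg·m².
Added inertia Σmr² = (0.870)(0.156)² + (1.47)(0.185)² + (0.785)(0.257)² = 0.1233 kg·m²; I_f = 0.1365 + 0.1233 = 0.2598 kg·m².
ω_f = I_p ω_i / I_f = (0.1365)(0.317) / 0.2598 = 0.1665 rev/s.
KE_i = ½(0.1365)(1.992 rad/s)² = 0.2707 J; KE_f = ½(0.2598)(1.046)² = 0.1422 J.
Fraction lost = 0.4747.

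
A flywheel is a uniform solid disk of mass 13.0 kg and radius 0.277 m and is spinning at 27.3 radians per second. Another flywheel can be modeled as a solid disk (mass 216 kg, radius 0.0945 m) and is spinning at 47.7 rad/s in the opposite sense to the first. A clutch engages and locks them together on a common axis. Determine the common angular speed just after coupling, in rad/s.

|ω_f| ≈ 22.1 rad/s

The coupling torques are internal; angular momentum about the shared axis is conserved.
Moments of inertia: I_A = ½(13.0)(0.277)² = 0.4987 kg·m²; I_B = ½(216)(0.0945)² = 0.9645 kg·m².
Taking A's sense as positive: L = (0.4987)(27.3) − (0.9645)(47.7) = -32.39 kg·m²·rad/s.
Combined I = 0.4987 + 0.9645 = 1.463 kg·m².
ω_f = L / I = -32.39 / 1.463 = -22.14 rad/s.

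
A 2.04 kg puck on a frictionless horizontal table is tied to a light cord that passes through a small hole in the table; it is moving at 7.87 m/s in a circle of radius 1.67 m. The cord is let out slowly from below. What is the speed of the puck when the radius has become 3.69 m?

v₂ ≈ 3.56 m/s

Central (radial) force ⇒ zero torque about the center ⇒ m v r is constant.
v₂ = v₁ r₁ / r₂ = (7.87)(1.67) / (3.69) = 3.562 m/s.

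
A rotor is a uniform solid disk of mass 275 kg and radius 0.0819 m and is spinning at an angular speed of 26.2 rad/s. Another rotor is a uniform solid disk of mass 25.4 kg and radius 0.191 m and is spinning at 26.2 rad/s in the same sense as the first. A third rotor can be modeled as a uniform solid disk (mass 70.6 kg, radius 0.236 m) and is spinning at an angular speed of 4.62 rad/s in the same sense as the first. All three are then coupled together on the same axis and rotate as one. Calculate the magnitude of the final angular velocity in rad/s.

|ω_f| ≈ 13.5 rad/s

No external torque acts about the common axis, so total angular momentum is conserved.
Moments of inertia: I_A = ½(275)(0.0819)² = 0.9223 kg·m²; I_B = ½(25.4)(0.191)² = 0.4633 kg·m²; I_C = ½(70.6)(0.236)² = 1.966 kg·m².
Taking A's sense as positive: L = (0.9223)(26.2) + (0.4633)(26.2) + (1.966)(4.62) = 45.39 kg·m²·rad/s.
Combined I = 0.9223 + 0.4633 + 1.966 = 3.352 kg·m².
ω_f = L / I = 45.39 / 3.352 = 13.54 rad/s.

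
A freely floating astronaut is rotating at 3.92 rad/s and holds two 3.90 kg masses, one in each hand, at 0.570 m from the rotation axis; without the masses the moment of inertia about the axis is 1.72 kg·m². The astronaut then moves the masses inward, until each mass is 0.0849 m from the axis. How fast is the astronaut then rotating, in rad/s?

ω₂ ≈ 9.39 rad/s

With no external torque about the axis, L is conserved: I₁ω₁ = I₂ω₂.
I₁ = 1.72 + 2(3.90)(0.570)² = 4.254 kg·m²; I₂ = 1.72 + 2(3.90)(0.0849)² = 1.776 kg·m².
ω₂ = I₁ω₁ / I₂ = (4.254)(3.92 rad/s) / (1.776) = 9.389 rad/s.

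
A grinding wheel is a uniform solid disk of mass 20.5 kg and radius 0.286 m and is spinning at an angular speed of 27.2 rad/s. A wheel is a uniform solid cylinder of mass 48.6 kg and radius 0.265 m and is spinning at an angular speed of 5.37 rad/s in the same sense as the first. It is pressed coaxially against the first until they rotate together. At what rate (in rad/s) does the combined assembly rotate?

No external torque acts about the common axis, so total angular momentum is conserved.
Moments of inertia: I_A = ½(20.5)(0.286)² = 0.8384 kg·m²; I_B = ½(48.6)(0.265)² = 1.706 kg·m².
Taking A's sense as positive: L = (0.8384)(27.2) + (1.706)(5.37) = 31.97 kg·m²·rad/s.
Combined I = 0.8384 + 1.706 = 2.545 kg·m².
ω_f = L / I = 31.97 / 2.545 = 12.56 rad/s.

|ω_f| ≈ 12.6 rad/s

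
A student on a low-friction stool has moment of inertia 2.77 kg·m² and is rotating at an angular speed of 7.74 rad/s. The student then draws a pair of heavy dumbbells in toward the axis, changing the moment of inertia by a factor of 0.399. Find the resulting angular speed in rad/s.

ω₂ ≈ 19.4 rad/s

No external torque acts about the spin axis, so angular momentum is conserved.
I₂ = 0.399 × 2.77 = 1.105 kg·m².
ω₂ = I₁ω₁ / I₂ = (2.770)(7.74 rad/s) / (1.105) = 19.40 rad/s.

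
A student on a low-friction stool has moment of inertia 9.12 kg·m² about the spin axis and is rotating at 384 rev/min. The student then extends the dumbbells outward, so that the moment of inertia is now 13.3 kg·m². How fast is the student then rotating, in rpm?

No external torque acts about the spin axis, so angular momentum is conserved.
ω₂ = I₁ω₁ / I₂ = (9.120)(384 rpm) / (13.30) = 263.3 rpm.

ω₂ ≈ 263 rpm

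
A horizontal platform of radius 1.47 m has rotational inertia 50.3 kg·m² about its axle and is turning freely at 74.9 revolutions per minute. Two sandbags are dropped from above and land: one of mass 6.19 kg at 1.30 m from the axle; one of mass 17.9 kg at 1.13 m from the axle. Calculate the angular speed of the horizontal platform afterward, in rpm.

ω_f ≈ 45.1 rpm

The added mass arrives with no angular momentum about the axle, and any external torque about the axle is negligible, so the system's angular momentum is conserved.
Added inertia Σmr² = (6.19)(1.30)² + (17.9)(1.13)² = 33.32 kg·m²; I_f = 50.30 + 33.32 = 83.62 kg·m².
ω_f = I_p ω_i / I_f = (50.30)(74.9) / 83.62 = 45.06 rpm.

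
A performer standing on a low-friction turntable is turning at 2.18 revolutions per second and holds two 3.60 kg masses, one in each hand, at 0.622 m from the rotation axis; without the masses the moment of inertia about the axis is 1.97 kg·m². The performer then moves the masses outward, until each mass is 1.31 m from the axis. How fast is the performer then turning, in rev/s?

With no external torque about the axis, L is conserved: I₁ω₁ = I₂ω₂.
I₁ = 1.97 + 2(3.60)(0.622)² = 4.756 kg·m²; I₂ = 1.97 + 2(3.60)(1.31)² = 14.33 kg·m².
ω₂ = I₁ω₁ / I₂ = (4.756)(2.18 rev/s) / (14.33) = 0.7237 rev/s.

ω₂ ≈ 0.724 rev/s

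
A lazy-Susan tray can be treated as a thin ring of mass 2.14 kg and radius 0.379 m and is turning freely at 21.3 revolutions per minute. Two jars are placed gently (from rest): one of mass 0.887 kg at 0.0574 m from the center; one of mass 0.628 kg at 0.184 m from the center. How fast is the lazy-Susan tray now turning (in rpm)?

No external torque acts about the center; L_before = L_after.
I_p = (2.14)(0.379)² = 0.3074 kg·m².
Added inertia Σmr² = (0.887)(0.0574)² + (0.628)(0.184)² = 0.02418 kg·m²; I_f = 0.3074 + 0.02418 = 0.3316 kg·m².
ω_f = I_p ω_i / I_f = (0.3074)(21.3) / 0.3316 = 19.75 rpm.

ω_f ≈ 19.7 rpm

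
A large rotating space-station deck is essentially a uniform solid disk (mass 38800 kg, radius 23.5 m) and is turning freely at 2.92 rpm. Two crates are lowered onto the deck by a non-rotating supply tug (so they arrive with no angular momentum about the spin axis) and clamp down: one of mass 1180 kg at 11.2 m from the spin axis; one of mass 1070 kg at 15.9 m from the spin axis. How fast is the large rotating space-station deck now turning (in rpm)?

ω_f ≈ 2.81 rpm

No external torque acts about the spin axis; L_before = L_after.
I_p = ½(38800)(23.5)² = 1.071e+07 kg·m².
Added inertia Σmr² = (1180)(11.2)² + (1070)(15.9)² = 4.185e+05 kg·m²; I_f = 1.071e+07 + 4.185e+05 = 1.113e+07 kg·m².
ω_f = I_p ω_i / I_f = (1.071e+07)(2.92) / 1.113e+07 = 2.810 rpm.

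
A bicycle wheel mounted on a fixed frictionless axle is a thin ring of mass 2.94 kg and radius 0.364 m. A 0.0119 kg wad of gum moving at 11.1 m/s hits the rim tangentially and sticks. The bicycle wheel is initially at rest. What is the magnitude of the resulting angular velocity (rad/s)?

The axle reaction passes through the axle and exerts no torque about it; angular momentum about the axle is conserved through the impact.
I_p = (2.94)(0.364)² = 0.3895 kg·m². Taking the sense of the wad of gum's angular momentum as positive, L_{wad} = m v R = (0.0119)(11.1)(0.364) = 0.04808 kg·m²/s.
L_i = 0 + 0.04808 = 0.04808 kg·m²/s.
After sticking, I_f = I_p + m R² = 0.3895 + (0.0119)(0.364)² = 0.3911 kg·m².
ω_f = L_i / I_f = 0.04808 / 0.3911 = 0.1229 rad/s.

|ω_f| ≈ 0.123 rad/s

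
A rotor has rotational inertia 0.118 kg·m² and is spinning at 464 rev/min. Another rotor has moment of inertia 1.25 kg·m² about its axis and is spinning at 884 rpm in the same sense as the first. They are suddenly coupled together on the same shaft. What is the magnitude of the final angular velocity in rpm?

No external torque acts about the common axis, so total angular momentum is conserved.
Taking A's sense as positive: L = (0.1180)(464) + (1.250)(884) = 1160 kg·m²·rpm.
Combined I = 0.1180 + 1.250 = 1.368 kg·m².
ω_f = L / I = 1160 / 1.368 = 847.8 rpm.

|ω_f| ≈ 848 rpm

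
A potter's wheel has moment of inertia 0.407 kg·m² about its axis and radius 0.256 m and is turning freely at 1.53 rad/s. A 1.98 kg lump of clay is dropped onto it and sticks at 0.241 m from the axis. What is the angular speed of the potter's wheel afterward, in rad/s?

ω_f ≈ 1.19 rad/s

The added mass arrives with no angular momentum about the axis, and any external torque about the axis is negligible, so the system's angular momentum is conserved.
Added inertia Σmr² = (1.98)(0.241)² = 0.1150 kg·m²; I_f = 0.4070 + 0.1150 = 0.5220 kg·m².
ω_f = I_p ω_i / I_f = (0.4070)(1.53) / 0.5220 = 1.193 rad/s.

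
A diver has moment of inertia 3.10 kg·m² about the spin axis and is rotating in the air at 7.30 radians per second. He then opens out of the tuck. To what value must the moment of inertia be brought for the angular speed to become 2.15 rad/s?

With no external torque about the axis, L is conserved: I₁ω₁ = I₂ω₂.
I₂ = I₁ω₁ / ω₂ = (3.10)(7.30) / (2.15) = 10.53 kg·m².

I₂ ≈ 10.5 kg·m²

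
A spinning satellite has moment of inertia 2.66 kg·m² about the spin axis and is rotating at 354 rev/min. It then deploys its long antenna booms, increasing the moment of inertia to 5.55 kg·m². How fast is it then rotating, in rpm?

ω₂ ≈ 170 rpm

With no external torque about the axis, L is conserved: I₁ω₁ = I₂ω₂.
ω₂ = I₁ω₁ / I₂ = (2.660)(354 rpm) / (5.550) = 169.7 rpm.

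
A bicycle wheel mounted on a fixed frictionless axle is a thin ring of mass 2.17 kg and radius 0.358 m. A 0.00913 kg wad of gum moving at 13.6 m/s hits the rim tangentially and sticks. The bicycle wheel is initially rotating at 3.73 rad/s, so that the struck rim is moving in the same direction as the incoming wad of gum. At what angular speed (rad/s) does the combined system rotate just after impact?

|ω_f| ≈ 3.87 rad/s

The axle reaction passes through the axle and exerts no torque about it; angular momentum about the axle is conserved through the impact.
I_p = (2.17)(0.358)² = 0.2781 kg·m². Taking the sense of the wad of gum's angular momentum as positive, L_{wad} = m v R = (0.00913)(13.6)(0.358) = 0.04445 kg·m²/s.
L_i = +I_p ω_p + m v R = +(0.2781)(3.73) + 0.04445 = 1.082 kg·m²/s.
After sticking, I_f = I_p + m R² = 0.2781 + (0.00913)(0.358)² = 0.2793 kg·m².
ω_f = L_i / I_f = 1.082 / 0.2793 = 3.874 rad/s.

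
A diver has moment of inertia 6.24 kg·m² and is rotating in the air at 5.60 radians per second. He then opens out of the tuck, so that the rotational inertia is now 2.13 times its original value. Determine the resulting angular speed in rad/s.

With no external torque about the axis, L is conserved: I₁ω₁ = I₂ω₂.
I₂ = 2.13 × 6.24 = 13.29 kg·m².
ω₂ = I₁ω₁ / I₂ = (6.240)(5.60 rad/s) / (13.29) = 2.629 rad/s.

ω₂ ≈ 2.63 rad/s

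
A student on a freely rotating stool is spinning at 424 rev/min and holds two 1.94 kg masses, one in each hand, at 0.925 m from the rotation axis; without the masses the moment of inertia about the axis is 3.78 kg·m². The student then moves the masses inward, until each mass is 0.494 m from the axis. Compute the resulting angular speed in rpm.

Angular momentum about the spin axis is conserved since the torque about it is zero.
I₁ = 3.78 + 2(1.94)(0.925)² = 7.100 kg·m²; I₂ = 3.78 + 2(1.94)(0.494)² = 4.727 kg·m².
ω₂ = I₁ω₁ / I₂ = (7.100)(424 rpm) / (4.727) = 636.9 rpm.

ω₂ ≈ 637 rpm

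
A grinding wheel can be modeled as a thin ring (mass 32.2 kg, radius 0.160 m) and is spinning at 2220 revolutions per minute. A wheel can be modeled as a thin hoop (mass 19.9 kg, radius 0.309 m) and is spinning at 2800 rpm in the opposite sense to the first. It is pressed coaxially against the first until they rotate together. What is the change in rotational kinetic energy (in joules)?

The coupling torques are internal; angular momentum about the shared axis is conserved.
Moments of inertia: I_A = (32.2)(0.160)² = 0.8243 kg·m²; I_B = (19.9)(0.309)² = 1.900 kg·m².
Taking A's sense as positive: L = (0.8243)(2220) − (1.900)(2800) = -3490 kg·m²·rpm.
Combined I = 0.8243 + 1.900 = 2.724 kg·m².
ω_f = L / I = -3490 / 2.724 = -1281 rpm.
KE_i = ½ΣIω² = 1.040e+05 J; KE_f = ½(2.724)(134.2)² = 24520 J.

ΔKE ≈ -79400 J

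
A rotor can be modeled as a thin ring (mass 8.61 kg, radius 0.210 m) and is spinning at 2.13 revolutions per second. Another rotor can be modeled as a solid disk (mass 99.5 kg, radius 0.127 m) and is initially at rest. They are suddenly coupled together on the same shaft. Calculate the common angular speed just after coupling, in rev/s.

|ω_f| ≈ 0.684 rev/s

The coupling torques are internal; angular momentum about the shared axis is conserved.
Moments of inertia: I_A = (8.61)(0.210)² = 0.3797 kg·m²; I_B = ½(99.5)(0.127)² = 0.8024 kg·m².
Taking A's sense as positive: L = (0.3797)(2.13) = 0.8088 kg·m²·rev/s.
Combined I = 0.3797 + 0.8024 = 1.182 kg·m².
ω_f = L / I = 0.8088 / 1.182 = 0.6842 rev/s.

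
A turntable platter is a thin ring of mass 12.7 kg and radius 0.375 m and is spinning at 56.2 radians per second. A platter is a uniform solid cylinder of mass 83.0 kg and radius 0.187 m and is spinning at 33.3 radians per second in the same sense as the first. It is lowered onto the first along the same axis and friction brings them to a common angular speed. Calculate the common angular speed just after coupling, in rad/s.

No external torque acts about the common axis, so total angular momentum is conserved.
Moments of inertia: I_A = (12.7)(0.375)² = 1.786 kg·m²; I_B = ½(83.0)(0.187)² = 1.451 kg·m².
Taking A's sense as positive: L = (1.786)(56.2) + (1.451)(33.3) = 148.7 kg·m²·rad/s.
Combined I = 1.786 + 1.451 = 3.237 kg·m².
ω_f = L / I = 148.7 / 3.237 = 45.93 rad/s.

|ω_f| ≈ 45.9 rad/s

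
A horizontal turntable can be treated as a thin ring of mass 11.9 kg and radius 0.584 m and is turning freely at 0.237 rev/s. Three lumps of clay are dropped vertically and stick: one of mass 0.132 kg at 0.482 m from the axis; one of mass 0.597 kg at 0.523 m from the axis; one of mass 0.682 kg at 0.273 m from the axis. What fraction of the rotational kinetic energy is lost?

fraction ≈ 0.0569

The added mass arrives with no angular momentum about the axis, and any external torque about the axis is negligible, so the system's angular momentum is conserved.
I_p = (11.9)(0.584)² = 4.059 kg·m².
Added inertia Σmr² = (0.132)(0.482)² + (0.597)(0.523)² + (0.682)(0.273)² = 0.2448 kg·m²; I_f = 4.059 + 0.2448 = 4.303 kg·m².
ω_f = I_p ω_i / I_f = (4.059)(0.237) / 4.303 = 0.2235 rev/s.
KE_i = ½(4.059)(1.489 rad/s)² = 4.500 J; KE_f = ½(4.303)(1.404)² = 4.244 J.
Fraction lost = 0.05688.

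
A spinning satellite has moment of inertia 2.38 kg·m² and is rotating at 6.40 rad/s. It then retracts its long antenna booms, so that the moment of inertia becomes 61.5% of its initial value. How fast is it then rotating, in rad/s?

Angular momentum about the spin axis is conserved since the torque about it is zero.
I₂ = 0.615 × 2.38 = 1.464 kg·m².
ω₂ = I₁ω₁ / I₂ = (2.380)(6.40 rad/s) / (1.464) = 10.41 rad/s.

ω₂ ≈ 10.4 rad/s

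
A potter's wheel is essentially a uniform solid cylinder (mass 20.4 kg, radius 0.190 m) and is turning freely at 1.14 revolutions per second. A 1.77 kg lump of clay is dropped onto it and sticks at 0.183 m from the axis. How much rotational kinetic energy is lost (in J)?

energy lost ≈ 1.31 J

The added mass arrives with no angular momentum about the axis, and any external torque about the axis is negligible, so the system's angular momentum is conserved.
I_p = ½(20.4)(0.190)² = 0.3682 kg·m².
Added inertia Σmr² = (1.77)(0.183)² = 0.05928 kg·m²; I_f = 0.3682 + 0.05928 = 0.4275 kg·m².
ω_f = I_p ω_i / I_f = (0.3682)(1.14) / 0.4275 = 0.9819 rev/s.
KE_i = ½(0.3682)(7.163 rad/s)² = 9.446 J; KE_f = ½(0.4275)(6.170)² = 8.136 J.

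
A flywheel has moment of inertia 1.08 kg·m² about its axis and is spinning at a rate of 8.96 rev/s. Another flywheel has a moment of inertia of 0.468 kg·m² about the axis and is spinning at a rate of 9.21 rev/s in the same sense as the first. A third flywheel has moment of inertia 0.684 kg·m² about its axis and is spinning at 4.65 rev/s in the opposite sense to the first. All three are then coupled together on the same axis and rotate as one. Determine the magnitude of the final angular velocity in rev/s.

|ω_f| ≈ 4.84 rev/s

The coupling torques are internal; angular momentum about the shared axis is conserved.
Taking A's sense as positive: L = (1.080)(8.96) + (0.4680)(9.21) − (0.6840)(4.65) = 10.81 kg·m²·rev/s.
Combined I = 1.080 + 0.4680 + 0.6840 = 2.232 kg·m².
ω_f = L / I = 10.81 / 2.232 = 4.842 rev/s.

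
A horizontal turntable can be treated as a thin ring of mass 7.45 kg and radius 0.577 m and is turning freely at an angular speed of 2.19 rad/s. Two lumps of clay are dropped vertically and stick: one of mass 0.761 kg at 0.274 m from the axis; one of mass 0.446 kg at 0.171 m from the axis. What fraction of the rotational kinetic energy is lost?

fraction ≈ 0.0275

No external torque acts about the axis; L_before = L_after.
I_p = (7.45)(0.577)² = 2.480 kg·m².
Added inertia Σmr² = (0.761)(0.274)² + (0.446)(0.171)² = 0.07017 kg·m²; I_f = 2.480 + 0.07017 = 2.550 kg·m².
ω_f = I_p ω_i / I_f = (2.480)(2.19) / 2.550 = 2.130 rad/s.
KE_i = ½(2.480)(2.190 rad/s)² = 5.948 J; KE_f = ½(2.550)(2.130)² = 5.784 J.
Fraction lost = 0.02751.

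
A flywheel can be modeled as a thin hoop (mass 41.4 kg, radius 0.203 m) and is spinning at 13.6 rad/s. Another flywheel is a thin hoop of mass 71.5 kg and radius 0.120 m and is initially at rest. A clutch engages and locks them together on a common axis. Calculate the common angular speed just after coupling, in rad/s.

The coupling torques are internal; angular momentum about the shared axis is conserved.
Moments of inertia: I_A = (41.4)(0.203)² = 1.706 kg·m²; I_B = (71.5)(0.120)² = 1.030 kg·m².
Taking A's sense as positive: L = (1.706)(13.6) = 23.20 kg·m²·rad/s.
Combined I = 1.706 + 1.030 = 2.736 kg·m².
ω_f = L / I = 23.20 / 2.736 = 8.481 rad/s.

|ω_f| ≈ 8.48 rad/s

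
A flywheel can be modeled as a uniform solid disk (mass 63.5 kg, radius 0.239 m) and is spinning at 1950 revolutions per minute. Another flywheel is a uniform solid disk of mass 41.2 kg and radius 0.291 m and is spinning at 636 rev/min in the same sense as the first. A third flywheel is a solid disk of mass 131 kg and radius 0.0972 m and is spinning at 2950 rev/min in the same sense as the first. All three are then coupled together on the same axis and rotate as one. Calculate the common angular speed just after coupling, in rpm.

The coupling torques are internal; angular momentum about the shared axis is conserved.
Moments of inertia: I_A = ½(63.5)(0.239)² = 1.814 kg·m²; I_B = ½(41.2)(0.291)² = 1.744 kg·m²; I_C = ½(131)(0.0972)² = 0.6188 kg·m².
Taking A's sense as positive: L = (1.814)(1950) + (1.744)(636) + (0.6188)(2950) = 6472 kg·m²·rpm.
Combined I = 1.814 + 1.744 + 0.6188 = 4.177 kg·m².
ω_f = L / I = 6472 / 4.177 = 1549 rpm.

|ω_f| ≈ 1550 rpm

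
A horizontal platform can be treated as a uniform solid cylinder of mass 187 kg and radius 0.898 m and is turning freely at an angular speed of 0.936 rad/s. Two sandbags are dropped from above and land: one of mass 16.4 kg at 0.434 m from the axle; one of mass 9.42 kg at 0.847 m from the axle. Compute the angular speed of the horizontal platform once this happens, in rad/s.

ω_f ≈ 0.828 rad/s

The added mass arrives with no angular momentum about the axle, and any external torque about the axle is negligible, so the system's angular momentum is conserved.
I_p = ½(187)(0.898)² = 75.40 kg·m².
Added inertia Σmr² = (16.4)(0.434)² + (9.42)(0.847)² = 9.847 kg·m²; I_f = 75.40 + 9.847 = 85.25 kg·m².
ω_f = I_p ω_i / I_f = (75.40)(0.936) / 85.25 = 0.8279 rad/s.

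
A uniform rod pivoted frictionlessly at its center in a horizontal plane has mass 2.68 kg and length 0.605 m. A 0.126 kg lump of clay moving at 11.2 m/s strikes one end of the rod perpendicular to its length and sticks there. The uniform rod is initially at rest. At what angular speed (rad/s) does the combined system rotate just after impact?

|ω_f| ≈ 4.58 rad/s

The axle reaction passes through the pivot and exerts no torque about it; angular momentum about the pivot is conserved through the impact.
I_p = (1/12)(2.68)(0.605)² = 0.08175 kg·m². Taking the sense of the lump of clay's angular momentum as positive, L_{lump} = m v R = (0.126)(11.2)(0.605/2) = 0.4269 kg·m²/s.
L_i = 0 + 0.4269 = 0.4269 kg·m²/s.
After sticking, I_f = I_p + m R² = 0.08175 + (0.126)(0.605/2)² = 0.09328 kg·m².
ω_f = L_i / I_f = 0.4269 / 0.09328 = 4.577 rad/s.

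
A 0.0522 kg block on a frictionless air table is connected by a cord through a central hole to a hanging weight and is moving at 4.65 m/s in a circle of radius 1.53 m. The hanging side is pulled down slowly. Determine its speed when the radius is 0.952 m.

v₂ ≈ 7.47 m/s

Central (radial) force ⇒ zero torque about the center ⇒ m v r is constant.
v₂ = v₁ r₁ / r₂ = (4.65)(1.53) / (0.952) = 7.473 m/s.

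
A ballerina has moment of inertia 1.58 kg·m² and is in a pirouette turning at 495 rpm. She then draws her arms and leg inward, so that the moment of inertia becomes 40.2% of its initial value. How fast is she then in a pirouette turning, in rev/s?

ω₂ ≈ 20.5 rev/s

With no external torque about the axis, L is conserved: I₁ω₁ = I₂ω₂.
I₂ = 0.402 × 1.58 = 0.6352 kg·m².
ω₂ = I₁ω₁ / I₂ = (1.580)(495 rpm) / (0.6352) = 1231 rpm = 20.52 rev/s.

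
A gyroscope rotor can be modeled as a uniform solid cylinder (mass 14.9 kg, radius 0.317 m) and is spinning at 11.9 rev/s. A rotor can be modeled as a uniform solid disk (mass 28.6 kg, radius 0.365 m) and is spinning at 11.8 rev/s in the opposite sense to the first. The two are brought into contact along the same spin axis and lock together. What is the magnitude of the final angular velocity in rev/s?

|ω_f| ≈ 5.11 rev/s

The coupling torques are internal; angular momentum about the shared axis is conserved.
Moments of inertia: I_A = ½(14.9)(0.317)² = 0.7486 kg·m²; I_B = ½(28.6)(0.365)² = 1.905 kg·m².
Taking A's sense as positive: L = (0.7486)(11.9) − (1.905)(11.8) = -13.57 kg·m²·rev/s.
Combined I = 0.7486 + 1.905 = 2.654 kg·m².
ω_f = L / I = -13.57 / 2.654 = -5.114 rev/s.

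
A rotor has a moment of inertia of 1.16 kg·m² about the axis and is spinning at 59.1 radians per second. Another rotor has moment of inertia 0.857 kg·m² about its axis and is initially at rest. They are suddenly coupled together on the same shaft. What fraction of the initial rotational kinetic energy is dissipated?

fraction ≈ 0.425

The coupling torques are internal; angular momentum about the shared axis is conserved.
Taking A's sense as positive: L = (1.160)(59.1) = 68.56 kg·m²·rad/s.
Combined I = 1.160 + 0.8570 = 2.017 kg·m².
ω_f = L / I = 68.56 / 2.017 = 33.99 rad/s.
KE_i = ½ΣIω² = 2026 J; KE_f = ½(2.017)(33.99)² = 1165 J.
Fraction dissipated = (KE_i − KE_f)/KE_i = 0.4249.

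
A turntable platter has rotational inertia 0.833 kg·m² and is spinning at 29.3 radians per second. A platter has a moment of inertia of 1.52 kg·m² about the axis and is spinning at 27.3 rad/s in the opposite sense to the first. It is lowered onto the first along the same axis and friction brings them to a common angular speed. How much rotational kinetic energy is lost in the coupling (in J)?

No external torque acts about the common axis, so total angular momentum is conserved.
Taking A's sense as positive: L = (0.8330)(29.3) − (1.520)(27.3) = -17.09 kg·m²·rad/s.
Combined I = 0.8330 + 1.520 = 2.353 kg·m².
ω_f = L / I = -17.09 / 2.353 = -7.263 rad/s.
KE_i = ½ΣIω² = 924.0 J; KE_f = ½(2.353)(7.263)² = 62.06 J.

ΔKE lost ≈ 862 J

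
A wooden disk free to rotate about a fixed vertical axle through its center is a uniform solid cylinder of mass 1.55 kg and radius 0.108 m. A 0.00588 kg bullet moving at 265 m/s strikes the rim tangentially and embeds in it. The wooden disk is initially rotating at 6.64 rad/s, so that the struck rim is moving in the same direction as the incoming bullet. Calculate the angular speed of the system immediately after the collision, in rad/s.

About the axle the impulsive forces during the collision are internal, so angular momentum about that axis is conserved.
I_p = ½(1.55)(0.108)² = 0.009040 kg·m². Taking the sense of the bullet's angular momentum as positive, L_{bullet} = m v R = (0.00588)(265)(0.108) = 0.1683 kg·m²/s.
L_i = +I_p ω_p + m v R = +(0.009040)(6.64) + 0.1683 = 0.2283 kg·m²/s.
After sticking, I_f = I_p + m R² = 0.009040 + (0.00588)(0.108)² = 0.009108 kg·m².
ω_f = L_i / I_f = 0.2283 / 0.009108 = 25.07 rad/s.

|ω_f| ≈ 25.1 rad/s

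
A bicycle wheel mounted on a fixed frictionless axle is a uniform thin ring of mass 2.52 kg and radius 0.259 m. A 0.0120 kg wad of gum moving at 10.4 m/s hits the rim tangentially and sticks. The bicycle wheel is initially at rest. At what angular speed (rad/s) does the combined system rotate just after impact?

About the axle the impulsive forces during the collision are internal, so angular momentum about that axis is conserved.
I_p = (2.52)(0.259)² = 0.1690 kg·m². Taking the sense of the wad of gum's angular momentum as positive, L_{wad} = m v R = (0.0120)(10.4)(0.259) = 0.03232 kg·m²/s.
L_i = 0 + 0.03232 = 0.03232 kg·m²/s.
After sticking, I_f = I_p + m R² = 0.1690 + (0.0120)(0.259)² = 0.1698 kg·m².
ω_f = L_i / I_f = 0.03232 / 0.1698 = 0.1903 rad/s.

|ω_f| ≈ 0.190 rad/s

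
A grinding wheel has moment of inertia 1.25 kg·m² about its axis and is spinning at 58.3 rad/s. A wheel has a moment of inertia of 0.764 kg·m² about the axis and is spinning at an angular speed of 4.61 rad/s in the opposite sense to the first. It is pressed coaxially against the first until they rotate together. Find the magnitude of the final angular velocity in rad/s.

No external torque acts about the common axis, so total angular momentum is conserved.
Taking A's sense as positive: L = (1.250)(58.3) − (0.7640)(4.61) = 69.35 kg·m²·rad/s.
Combined I = 1.250 + 0.7640 = 2.014 kg·m².
ω_f = L / I = 69.35 / 2.014 = 34.44 rad/s.

|ω_f| ≈ 34.4 rad/s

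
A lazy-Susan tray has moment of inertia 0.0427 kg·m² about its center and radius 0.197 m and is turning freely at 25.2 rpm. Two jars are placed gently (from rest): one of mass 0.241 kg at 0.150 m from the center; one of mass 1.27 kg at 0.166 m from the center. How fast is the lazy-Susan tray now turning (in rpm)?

ω_f ≈ 12.9 rpm

The added mass arrives with no angular momentum about the center, and any external torque about the center is negligible, so the system's angular momentum is conserved.
Added inertia Σmr² = (0.241)(0.150)² + (1.27)(0.166)² = 0.04042 kg·m²; I_f = 0.04270 + 0.04042 = 0.08312 kg·m².
ω_f = I_p ω_i / I_f = (0.04270)(25.2) / 0.08312 = 12.95 rpm.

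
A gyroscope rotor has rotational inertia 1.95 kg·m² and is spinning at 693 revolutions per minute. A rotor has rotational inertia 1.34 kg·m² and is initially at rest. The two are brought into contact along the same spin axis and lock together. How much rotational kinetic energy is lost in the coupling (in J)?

The coupling torques are internal; angular momentum about the shared axis is conserved.
Taking A's sense as positive: L = (1.950)(693) = 1351 kg·m²·rpm.
Combined I = 1.950 + 1.340 = 3.290 kg·m².
ω_f = L / I = 1351 / 3.290 = 410.7 rpm.
KE_i = ½ΣIω² = 5135 J; KE_f = ½(3.290)(43.01)² = 3043 J.

ΔKE lost ≈ 2090 J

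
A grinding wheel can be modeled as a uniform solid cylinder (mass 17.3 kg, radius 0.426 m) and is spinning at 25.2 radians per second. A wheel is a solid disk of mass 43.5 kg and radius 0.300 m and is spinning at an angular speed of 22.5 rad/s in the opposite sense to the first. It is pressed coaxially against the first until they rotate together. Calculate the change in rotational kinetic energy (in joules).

ΔKE ≈ -991 J

No external torque acts about the common axis, so total angular momentum is conserved.
Moments of inertia: I_A = ½(17.3)(0.426)² = 1.570 kg·m²; I_B = ½(43.5)(0.300)² = 1.957 kg·m².
Taking A's sense as positive: L = (1.570)(25.2) − (1.957)(22.5) = -4.486 kg·m²·rad/s.
Combined I = 1.570 + 1.957 = 3.527 kg·m².
ω_f = L / I = -4.486 / 3.527 = -1.272 rad/s.
KE_i = ½ΣIω² = 993.9 J; KE_f = ½(3.527)(1.272)² = 2.852 J.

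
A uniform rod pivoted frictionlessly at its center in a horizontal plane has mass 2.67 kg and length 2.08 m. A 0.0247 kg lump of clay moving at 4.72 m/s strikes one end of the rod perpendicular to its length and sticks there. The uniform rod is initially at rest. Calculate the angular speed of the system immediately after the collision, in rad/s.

|ω_f| ≈ 0.123 rad/s

About the pivot the impulsive forces during the collision are internal, so angular momentum about that axis is conserved.
I_p = (1/12)(2.67)(2.08)² = 0.9626 kg·m². Taking the sense of the lump of clay's angular momentum as positive, L_{lump} = m v R = (0.0247)(4.72)(2.08/2) = 0.1212 kg·m²/s.
L_i = 0 + 0.1212 = 0.1212 kg·m²/s.
After sticking, I_f = I_p + m R² = 0.9626 + (0.0247)(2.08/2)² = 0.9893 kg·m².
ω_f = L_i / I_f = 0.1212 / 0.9893 = 0.1226 rad/s.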